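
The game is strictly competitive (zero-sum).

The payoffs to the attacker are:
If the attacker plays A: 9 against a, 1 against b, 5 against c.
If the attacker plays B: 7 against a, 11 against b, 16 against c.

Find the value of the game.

23/3

Column c is strictly dominated by b for the defender (it gives the attacker more in every row).
The remaining 2×2 game on (A, B) × (a, b) has no saddle point. Let the attacker play A with probability p; indifference gives 9p + 7(1−p) = p + 11(1−p), so p = 1/3.
Similarly the defender's optimal q on a is 5/6, and the value is 9·(5/6) + (1)·(1/6) = 23/3.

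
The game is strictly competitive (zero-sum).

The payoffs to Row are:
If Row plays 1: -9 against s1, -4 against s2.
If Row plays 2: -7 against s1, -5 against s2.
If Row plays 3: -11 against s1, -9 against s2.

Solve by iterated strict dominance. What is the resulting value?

Row 3 is strictly dominated by row 1 (-9>-11, -4>-9); eliminate 3.
Column s2 is strictly dominated by s1 for Column (-9<-4, -7<-5); eliminate s2.
Row 1 is strictly dominated by row 2 (-7>-9); eliminate 1.
Only (2, s1) remains, with payoff -7.

-7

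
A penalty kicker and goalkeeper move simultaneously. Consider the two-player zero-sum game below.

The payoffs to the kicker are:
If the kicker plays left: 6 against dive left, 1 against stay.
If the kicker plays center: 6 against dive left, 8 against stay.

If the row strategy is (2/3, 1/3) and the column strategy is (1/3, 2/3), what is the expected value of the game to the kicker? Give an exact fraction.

38/9

Against (1/3, 2/3), each row's expected payoff is left: 8/3; center: 22/3.
Taking the (2/3, 1/3)-weighted average: (2/3)·(8/3) + (1/3)·(22/3) = 38/9.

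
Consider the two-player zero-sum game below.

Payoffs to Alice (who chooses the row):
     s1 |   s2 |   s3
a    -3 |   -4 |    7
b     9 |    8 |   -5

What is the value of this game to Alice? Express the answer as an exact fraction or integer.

3/2

Column s1 is strictly dominated by s2 for Bob (it gives Alice more in every row).
The remaining 2×2 game on (a, b) × (s2, s3) has no saddle point. Let Alice play a with probability p; indifference gives −4p + 8(1−p) = 7p − 5(1−p), so p = 13/24.
Similarly Bob's optimal q on s2 is 1/2, and the value is -4·(1/2) + (7)·(1/2) = 3/2.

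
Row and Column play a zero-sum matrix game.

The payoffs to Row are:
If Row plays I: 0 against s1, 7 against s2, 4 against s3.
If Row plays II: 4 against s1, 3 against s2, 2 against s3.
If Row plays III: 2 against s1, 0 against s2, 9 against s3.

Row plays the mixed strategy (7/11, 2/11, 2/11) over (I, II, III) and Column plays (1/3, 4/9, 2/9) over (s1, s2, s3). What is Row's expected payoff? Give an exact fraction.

Against (1/3, 4/9, 2/9), each row's expected payoff is I: 4; II: 28/9; III: 8/3.
Taking the (7/11, 2/11, 2/11)-weighted average: (7/11)·(4) + (2/11)·(28/9) + (2/11)·(8/3) = 356/99.

356/99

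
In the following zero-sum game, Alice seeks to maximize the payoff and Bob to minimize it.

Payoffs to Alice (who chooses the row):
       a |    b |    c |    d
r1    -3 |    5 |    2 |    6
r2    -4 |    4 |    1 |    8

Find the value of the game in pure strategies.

Row minima: -3, -4 → Alice's maximin is -3.
Column maxima: -3, 5, 2, 8 → Bob's minimax is -3.
They coincide at (r1, a), so the value is -3.

-3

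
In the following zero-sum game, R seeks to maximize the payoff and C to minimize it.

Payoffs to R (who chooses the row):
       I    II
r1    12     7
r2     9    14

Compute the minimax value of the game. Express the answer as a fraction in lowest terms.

Row minima are 7 and 9, so R's maximin is 9; column maxima are 12 and 14, so C's minimax is 12. These differ, so the equilibrium is in mixed strategies.
Let R play r1 with probability p. C is indifferent when 12p + 9(1−p) = 7p + 14(1−p), giving p = 1/2.
Let C play I with probability q. R is indifferent when 12q + 7(1−q) = 9q + 14(1−q), giving q = 7/10.
The value is 12·(7/10) + (7)·(3/10) = 21/2.

21/2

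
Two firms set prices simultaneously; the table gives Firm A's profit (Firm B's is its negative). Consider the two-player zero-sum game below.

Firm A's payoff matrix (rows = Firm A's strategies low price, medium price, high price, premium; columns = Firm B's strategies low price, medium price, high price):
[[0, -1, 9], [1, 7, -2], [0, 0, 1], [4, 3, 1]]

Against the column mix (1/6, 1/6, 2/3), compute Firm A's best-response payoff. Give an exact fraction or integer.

low price: (0)·(1/6) + (-1)·(1/6) + (9)·(2/3) = 35/6.
medium price: (1)·(1/6) + (7)·(1/6) + (-2)·(2/3) = 0.
high price: (0)·(1/6) + (0)·(1/6) + (1)·(2/3) = 2/3.
premium: (4)·(1/6) + (3)·(1/6) + (1)·(2/3) = 11/6.
The best pure response is low price with expected payoff 35/6.

35/6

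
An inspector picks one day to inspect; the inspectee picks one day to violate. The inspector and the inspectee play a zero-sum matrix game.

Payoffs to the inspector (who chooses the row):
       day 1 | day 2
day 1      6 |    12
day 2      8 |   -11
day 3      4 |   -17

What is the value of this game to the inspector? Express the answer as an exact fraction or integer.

162/25

Row day 3 is strictly dominated by row day 2, so the inspector never plays it.
The remaining 2×2 game on (day 1, day 2) × (day 1, day 2) has no saddle point. Let the inspector play day 1 with probability p; indifference gives 6p + 8(1−p) = 12p − 11(1−p), so p = 19/25.
Similarly the inspectee's optimal q on day 1 is 23/25, and the value is 6·(23/25) + (12)·(2/25) = 162/25.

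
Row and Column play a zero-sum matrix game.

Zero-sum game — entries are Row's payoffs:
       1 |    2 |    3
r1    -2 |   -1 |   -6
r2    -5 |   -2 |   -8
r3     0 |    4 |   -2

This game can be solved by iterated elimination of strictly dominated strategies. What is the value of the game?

Row r1 is strictly dominated by row r3 (0>-2, 4>-1, -2>-6); eliminate r1.
Column 2 is strictly dominated by 1 for Column (-5<-2, 0<4); eliminate 2.
Row r2 is strictly dominated by row r3 (0>-5, -2>-8); eliminate r2.
Column 1 is strictly dominated by 3 for Column (-2<0); eliminate 1.
Only (r3, 3) remains, with payoff -2.

-2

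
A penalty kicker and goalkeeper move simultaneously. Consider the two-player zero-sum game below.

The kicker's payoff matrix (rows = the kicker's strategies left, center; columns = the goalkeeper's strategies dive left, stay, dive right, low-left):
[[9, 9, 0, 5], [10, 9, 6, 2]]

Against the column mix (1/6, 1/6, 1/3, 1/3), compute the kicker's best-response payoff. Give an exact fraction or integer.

35/6

left: (9)·(1/6) + (9)·(1/6) + (0)·(1/3) + (5)·(1/3) = 14/3.
center: (10)·(1/6) + (9)·(1/6) + (6)·(1/3) + (2)·(1/3) = 35/6.
The best pure response is center with expected payoff 35/6.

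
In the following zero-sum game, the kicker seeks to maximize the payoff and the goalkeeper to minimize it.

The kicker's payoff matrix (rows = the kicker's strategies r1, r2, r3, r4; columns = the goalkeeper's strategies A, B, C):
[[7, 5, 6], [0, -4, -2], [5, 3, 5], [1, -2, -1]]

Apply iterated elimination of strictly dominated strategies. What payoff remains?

Column A is strictly dominated by B for the goalkeeper (5<7, -4<0, 3<5, -2<1); eliminate A.
Row r2 is strictly dominated by row r1 (5>-4, 6>-2); eliminate r2.
Column C is strictly dominated by B for the goalkeeper (5<6, 3<5, -2<-1); eliminate C.
Row r3 is strictly dominated by row r1 (5>3); eliminate r3.
Row r4 is strictly dominated by row r1 (5>-2); eliminate r4.
Only (r1, B) remains, with payoff 5.

5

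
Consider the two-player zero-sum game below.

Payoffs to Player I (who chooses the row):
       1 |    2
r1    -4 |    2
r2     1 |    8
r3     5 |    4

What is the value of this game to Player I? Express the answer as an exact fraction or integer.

Row r1 is strictly dominated by row r2, so Player I never plays it.
The remaining 2×2 game on (r2, r3) × (1, 2) has no saddle point. Let Player I play r2 with probability p; indifference gives p + 5(1−p) = 8p + 4(1−p), so p = 1/8.
Similarly Player II's optimal q on 1 is 1/2, and the value is 1·(1/2) + (8)·(1/2) = 9/2.

9/2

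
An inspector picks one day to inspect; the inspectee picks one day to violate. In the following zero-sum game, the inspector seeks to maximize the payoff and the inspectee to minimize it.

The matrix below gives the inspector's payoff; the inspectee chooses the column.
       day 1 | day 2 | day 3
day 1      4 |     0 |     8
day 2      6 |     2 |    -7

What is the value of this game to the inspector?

Column day 1 is strictly dominated by day 2 for the inspectee (it gives the inspector more in every row).
The remaining 2×2 game on (day 1, day 2) × (day 2, day 3) has no saddle point. Let the inspector play day 1 with probability p; indifference gives 2(1−p) = 8p − 7(1−p), so p = 9/17.
Similarly the inspectee's optimal q on day 2 is 15/17, and the value is 0·(15/17) + (8)·(2/17) = 16/17.

16/17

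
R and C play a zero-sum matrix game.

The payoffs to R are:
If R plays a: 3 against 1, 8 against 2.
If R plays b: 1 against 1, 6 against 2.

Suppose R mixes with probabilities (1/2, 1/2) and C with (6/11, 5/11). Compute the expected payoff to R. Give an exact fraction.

Against (6/11, 5/11), each row's expected payoff is a: 58/11; b: 36/11.
Taking the (1/2, 1/2)-weighted average: (1/2)·(58/11) + (1/2)·(36/11) = 47/11.

47/11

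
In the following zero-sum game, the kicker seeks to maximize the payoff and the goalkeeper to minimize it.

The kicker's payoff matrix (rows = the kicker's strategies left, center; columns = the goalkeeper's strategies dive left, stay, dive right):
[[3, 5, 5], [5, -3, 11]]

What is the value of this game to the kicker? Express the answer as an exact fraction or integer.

Column dive right is strictly dominated by dive left for the goalkeeper (it gives the kicker more in every row).
The remaining 2×2 game on (left, center) × (dive left, stay) has no saddle point. Let the kicker play left with probability p; indifference gives 3p + 5(1−p) = 5p − 3(1−p), so p = 4/5.
Similarly the goalkeeper's optimal q on dive left is 4/5, and the value is 3·(4/5) + (5)·(1/5) = 17/5.

17/5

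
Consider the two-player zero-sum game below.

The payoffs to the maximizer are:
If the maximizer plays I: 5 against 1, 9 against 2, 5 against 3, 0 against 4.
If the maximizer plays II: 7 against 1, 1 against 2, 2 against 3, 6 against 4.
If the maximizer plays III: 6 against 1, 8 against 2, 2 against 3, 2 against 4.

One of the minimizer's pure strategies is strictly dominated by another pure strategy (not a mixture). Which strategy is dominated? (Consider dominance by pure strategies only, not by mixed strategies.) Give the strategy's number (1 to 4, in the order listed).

1

The minimizer prefers columns that give the maximizer less. Compare 1 with 4: 0 < 5, 6 < 7, 2 < 6.
So 4 strictly dominates 1 for the minimizer; 1 is strictly dominated.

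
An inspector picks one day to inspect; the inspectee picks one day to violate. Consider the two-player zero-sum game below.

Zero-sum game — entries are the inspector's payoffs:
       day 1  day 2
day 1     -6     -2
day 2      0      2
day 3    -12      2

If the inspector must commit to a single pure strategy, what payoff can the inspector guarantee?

0

The worst-case payoff for each row is day 1: -6, day 2: 0, day 3: -12.
The best of these is 0.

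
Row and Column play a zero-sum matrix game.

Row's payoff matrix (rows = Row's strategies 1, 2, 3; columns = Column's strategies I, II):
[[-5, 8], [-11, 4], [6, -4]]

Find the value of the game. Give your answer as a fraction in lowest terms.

28/23

Row 2 is strictly dominated by row 1, so Row never plays it.
The remaining 2×2 game on (1, 3) × (I, II) has no saddle point. Let Row play 1 with probability p; indifference gives −5p + 6(1−p) = 8p − 4(1−p), so p = 10/23.
Similarly Column's optimal q on I is 12/23, and the value is -5·(12/23) + (8)·(11/23) = 28/23.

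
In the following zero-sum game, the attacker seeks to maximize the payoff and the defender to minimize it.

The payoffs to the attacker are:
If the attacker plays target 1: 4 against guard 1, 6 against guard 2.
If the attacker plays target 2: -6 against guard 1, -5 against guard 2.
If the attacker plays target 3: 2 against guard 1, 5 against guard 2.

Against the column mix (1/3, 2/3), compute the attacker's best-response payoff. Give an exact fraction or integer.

target 1: (4)·(1/3) + (6)·(2/3) = 16/3.
target 2: (-6)·(1/3) + (-5)·(2/3) = -16/3.
target 3: (2)·(1/3) + (5)·(2/3) = 4.
The best pure response is target 1 with expected payoff 16/3.

16/3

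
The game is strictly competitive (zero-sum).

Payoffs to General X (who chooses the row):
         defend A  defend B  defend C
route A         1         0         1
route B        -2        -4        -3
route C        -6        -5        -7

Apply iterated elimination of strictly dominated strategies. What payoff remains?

0

Row route C is strictly dominated by row route A (1>-6, 0>-5, 1>-7); eliminate route C.
Row route B is strictly dominated by row route A (1>-2, 0>-4, 1>-3); eliminate route B.
Column defend C is strictly dominated by defend B for General Y (0<1); eliminate defend C.
Column defend A is strictly dominated by defend B for General Y (0<1); eliminate defend A.
Only (route A, defend B) remains, with payoff 0.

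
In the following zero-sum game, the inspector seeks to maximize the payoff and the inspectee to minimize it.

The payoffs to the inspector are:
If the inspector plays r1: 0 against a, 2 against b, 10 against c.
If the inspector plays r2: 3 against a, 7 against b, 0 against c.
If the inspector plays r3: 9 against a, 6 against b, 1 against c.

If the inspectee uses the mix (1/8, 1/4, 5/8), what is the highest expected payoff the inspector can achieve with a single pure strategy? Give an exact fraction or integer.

27/4

r1: (0)·(1/8) + (2)·(1/4) + (10)·(5/8) = 27/4.
r2: (3)·(1/8) + (7)·(1/4) + (0)·(5/8) = 17/8.
r3: (9)·(1/8) + (6)·(1/4) + (1)·(5/8) = 13/4.
The best pure response is r1 with expected payoff 27/4.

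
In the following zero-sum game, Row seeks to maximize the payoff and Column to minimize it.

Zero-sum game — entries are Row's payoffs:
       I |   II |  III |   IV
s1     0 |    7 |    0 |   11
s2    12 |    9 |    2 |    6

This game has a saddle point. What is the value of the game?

2

Row minima: 0, 2 → Row's maximin is 2.
Column maxima: 12, 9, 2, 11 → Column's minimax is 2.
They coincide at (s2, III), so the value is 2.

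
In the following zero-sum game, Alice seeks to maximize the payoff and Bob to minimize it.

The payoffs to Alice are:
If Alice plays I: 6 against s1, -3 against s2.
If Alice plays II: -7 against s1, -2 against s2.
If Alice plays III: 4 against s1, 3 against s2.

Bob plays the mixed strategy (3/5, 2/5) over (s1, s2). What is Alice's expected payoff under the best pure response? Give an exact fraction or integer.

18/5

I: (6)·(3/5) + (-3)·(2/5) = 12/5.
II: (-7)·(3/5) + (-2)·(2/5) = -5.
III: (4)·(3/5) + (3)·(2/5) = 18/5.
The best pure response is III with expected payoff 18/5.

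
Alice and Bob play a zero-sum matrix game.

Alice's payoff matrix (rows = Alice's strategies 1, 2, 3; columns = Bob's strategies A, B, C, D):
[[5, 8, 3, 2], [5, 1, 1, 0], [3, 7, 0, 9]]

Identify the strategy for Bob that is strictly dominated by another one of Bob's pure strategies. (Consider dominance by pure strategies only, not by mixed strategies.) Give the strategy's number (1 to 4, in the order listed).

Bob prefers columns that give Alice less. Compare A with C: 3 < 5, 1 < 5, 0 < 3.
So C strictly dominates A for Bob; A is strictly dominated.

1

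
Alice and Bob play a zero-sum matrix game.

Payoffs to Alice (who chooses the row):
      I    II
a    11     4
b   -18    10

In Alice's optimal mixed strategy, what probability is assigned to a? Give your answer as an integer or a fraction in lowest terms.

4/5

Row minima are 4 and -18, so Alice's maximin is 4; column maxima are 11 and 10, so Bob's minimax is 10. These differ, so the equilibrium is in mixed strategies.
Let Alice play a with probability p. Bob is indifferent when 11p − 18(1−p) = 4p + 10(1−p), giving p = 4/5.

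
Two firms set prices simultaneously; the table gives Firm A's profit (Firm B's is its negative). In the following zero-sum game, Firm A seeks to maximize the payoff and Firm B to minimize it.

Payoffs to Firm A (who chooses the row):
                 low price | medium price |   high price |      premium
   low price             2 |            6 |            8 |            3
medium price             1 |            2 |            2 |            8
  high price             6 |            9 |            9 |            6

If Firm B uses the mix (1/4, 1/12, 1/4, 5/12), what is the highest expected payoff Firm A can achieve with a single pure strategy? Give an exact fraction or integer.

7

low price: (2)·(1/4) + (6)·(1/12) + (8)·(1/4) + (3)·(5/12) = 17/4.
medium price: (1)·(1/4) + (2)·(1/12) + (2)·(1/4) + (8)·(5/12) = 17/4.
high price: (6)·(1/4) + (9)·(1/12) + (9)·(1/4) + (6)·(5/12) = 7.
The best pure response is high price with expected payoff 7.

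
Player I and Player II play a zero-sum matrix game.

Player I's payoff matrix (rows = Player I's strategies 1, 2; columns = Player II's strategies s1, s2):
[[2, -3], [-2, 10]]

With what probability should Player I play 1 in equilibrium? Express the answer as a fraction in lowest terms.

Row minima are -3 and -2, so Player I's maximin is -2; column maxima are 2 and 10, so Player II's minimax is 2. These differ, so the equilibrium is in mixed strategies.
Let Player I play 1 with probability p. Player II is indifferent when 2p − 2(1−p) = −3p + 10(1−p), giving p = 12/17.

12/17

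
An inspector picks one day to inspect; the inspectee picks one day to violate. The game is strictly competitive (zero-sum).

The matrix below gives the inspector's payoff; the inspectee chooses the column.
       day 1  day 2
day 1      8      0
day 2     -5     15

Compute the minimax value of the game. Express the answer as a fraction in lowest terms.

Row minima are 0 and -5, so the inspector's maximin is 0; column maxima are 8 and 15, so the inspectee's minimax is 8. These differ, so the equilibrium is in mixed strategies.
Let the inspector play day 1 with probability p. The inspectee is indifferent when 8p − 5(1−p) = 15(1−p), giving p = 5/7.
Let the inspectee play day 1 with probability q. The inspector is indifferent when 8q = −5q + 15(1−q), giving q = 15/28.
The value is 8·(15/28) + (0)·(13/28) = 30/7.

30/7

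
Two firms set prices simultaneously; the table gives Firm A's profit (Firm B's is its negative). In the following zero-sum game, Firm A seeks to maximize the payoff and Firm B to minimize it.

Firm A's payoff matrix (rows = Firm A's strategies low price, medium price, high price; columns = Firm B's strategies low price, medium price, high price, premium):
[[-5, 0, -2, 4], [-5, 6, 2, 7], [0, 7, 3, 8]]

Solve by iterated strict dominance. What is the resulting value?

0

Column medium price is strictly dominated by low price for Firm B (-5<0, -5<6, 0<7); eliminate medium price.
Row low price is strictly dominated by row high price (0>-5, 3>-2, 8>4); eliminate low price.
Column premium is strictly dominated by low price for Firm B (-5<7, 0<8); eliminate premium.
Column high price is strictly dominated by low price for Firm B (-5<2, 0<3); eliminate high price.
Row medium price is strictly dominated by row high price (0>-5); eliminate medium price.
Only (high price, low price) remains, with payoff 0.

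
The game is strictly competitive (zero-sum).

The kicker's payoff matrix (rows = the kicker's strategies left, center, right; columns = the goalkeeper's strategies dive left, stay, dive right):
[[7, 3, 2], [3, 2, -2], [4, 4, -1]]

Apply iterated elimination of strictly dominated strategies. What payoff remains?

Row center is strictly dominated by row left (7>3, 3>2, 2>-2); eliminate center.
Column dive left is strictly dominated by dive right for the goalkeeper (2<7, -1<4); eliminate dive left.
Column stay is strictly dominated by dive right for the goalkeeper (2<3, -1<4); eliminate stay.
Row right is strictly dominated by row left (2>-1); eliminate right.
Only (left, dive right) remains, with payoff 2.

2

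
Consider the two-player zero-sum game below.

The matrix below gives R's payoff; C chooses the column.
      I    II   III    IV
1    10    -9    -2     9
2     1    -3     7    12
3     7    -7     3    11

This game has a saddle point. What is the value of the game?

-3

Row minima: -9, -3, -7 → R's maximin is -3.
Column maxima: 10, -3, 7, 12 → C's minimax is -3.
They coincide at (2, II), so the value is -3.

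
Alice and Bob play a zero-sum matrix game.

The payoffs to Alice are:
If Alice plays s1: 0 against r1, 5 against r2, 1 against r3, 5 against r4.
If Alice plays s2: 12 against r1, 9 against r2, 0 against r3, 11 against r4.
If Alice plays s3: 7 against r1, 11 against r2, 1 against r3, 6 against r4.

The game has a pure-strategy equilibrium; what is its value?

1

Row minima: 0, 0, 1 → Alice's maximin is 1.
Column maxima: 12, 11, 1, 11 → Bob's minimax is 1.
They coincide at (s3, r3), so the value is 1.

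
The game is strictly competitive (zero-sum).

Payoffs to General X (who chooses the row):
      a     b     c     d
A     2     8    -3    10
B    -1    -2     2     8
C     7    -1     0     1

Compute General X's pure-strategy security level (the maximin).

-1

The worst-case payoff for each row is A: -3, B: -2, C: -1.
The best of these is -1.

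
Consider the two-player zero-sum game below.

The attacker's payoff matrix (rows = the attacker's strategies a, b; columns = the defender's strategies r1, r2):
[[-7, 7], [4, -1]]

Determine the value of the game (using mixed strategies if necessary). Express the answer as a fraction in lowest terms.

Row minima are -7 and -1, so the attacker's maximin is -1; column maxima are 4 and 7, so the defender's minimax is 4. These differ, so the equilibrium is in mixed strategies.
Let the attacker play a with probability p. The defender is indifferent when −7p + 4(1−p) = 7p − (1−p), giving p = 5/19.
Let the defender play r1 with probability q. The attacker is indifferent when −7q + 7(1−q) = 4q − (1−q), giving q = 8/19.
The value is -7·(8/19) + (7)·(11/19) = 21/19.

21/19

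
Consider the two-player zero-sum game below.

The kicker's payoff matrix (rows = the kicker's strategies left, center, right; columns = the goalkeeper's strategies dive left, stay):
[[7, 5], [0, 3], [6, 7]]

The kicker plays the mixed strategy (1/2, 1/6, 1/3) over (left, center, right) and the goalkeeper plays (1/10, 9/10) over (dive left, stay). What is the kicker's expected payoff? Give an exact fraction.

107/20

Against (1/10, 9/10), each row's expected payoff is left: 26/5; center: 27/10; right: 69/10.
Taking the (1/2, 1/6, 1/3)-weighted average: (1/2)·(26/5) + (1/6)·(27/10) + (1/3)·(69/10) = 107/20.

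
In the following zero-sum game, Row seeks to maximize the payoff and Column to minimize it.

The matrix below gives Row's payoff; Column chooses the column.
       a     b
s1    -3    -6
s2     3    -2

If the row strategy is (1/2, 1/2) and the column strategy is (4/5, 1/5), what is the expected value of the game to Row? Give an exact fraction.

Against (4/5, 1/5), each row's expected payoff is s1: -18/5; s2: 2.
Taking the (1/2, 1/2)-weighted average: (1/2)·(-18/5) + (1/2)·(2) = -4/5.

-4/5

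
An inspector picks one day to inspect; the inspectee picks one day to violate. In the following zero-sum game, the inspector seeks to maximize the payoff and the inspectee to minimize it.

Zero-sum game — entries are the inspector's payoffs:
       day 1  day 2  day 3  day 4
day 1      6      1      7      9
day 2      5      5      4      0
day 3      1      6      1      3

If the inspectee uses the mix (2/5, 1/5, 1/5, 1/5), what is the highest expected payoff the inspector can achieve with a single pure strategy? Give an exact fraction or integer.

29/5

day 1: (6)·(2/5) + (1)·(1/5) + (7)·(1/5) + (9)·(1/5) = 29/5.
day 2: (5)·(2/5) + (5)·(1/5) + (4)·(1/5) + (0)·(1/5) = 19/5.
day 3: (1)·(2/5) + (6)·(1/5) + (1)·(1/5) + (3)·(1/5) = 12/5.
The best pure response is day 1 with expected payoff 29/5.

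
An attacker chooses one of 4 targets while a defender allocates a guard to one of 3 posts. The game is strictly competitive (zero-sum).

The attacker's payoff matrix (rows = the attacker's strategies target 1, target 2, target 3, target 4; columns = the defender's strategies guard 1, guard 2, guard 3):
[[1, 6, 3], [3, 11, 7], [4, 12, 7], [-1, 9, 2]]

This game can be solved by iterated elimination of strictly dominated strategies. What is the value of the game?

Column guard 2 is strictly dominated by guard 1 for the defender (1<6, 3<11, 4<12, -1<9); eliminate guard 2.
Column guard 3 is strictly dominated by guard 1 for the defender (1<3, 3<7, 4<7, -1<2); eliminate guard 3.
Row target 1 is strictly dominated by row target 2 (3>1); eliminate target 1.
Row target 2 is strictly dominated by row target 3 (4>3); eliminate target 2.
Row target 4 is strictly dominated by row target 3 (4>-1); eliminate target 4.
Only (target 3, guard 1) remains, with payoff 4.

4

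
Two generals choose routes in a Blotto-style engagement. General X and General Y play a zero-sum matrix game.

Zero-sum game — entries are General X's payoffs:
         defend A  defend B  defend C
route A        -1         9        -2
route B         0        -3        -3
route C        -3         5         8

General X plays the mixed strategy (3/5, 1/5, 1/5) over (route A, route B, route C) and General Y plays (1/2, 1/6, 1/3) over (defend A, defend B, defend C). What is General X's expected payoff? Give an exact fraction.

Against (1/2, 1/6, 1/3), each row's expected payoff is route A: 1/3; route B: -3/2; route C: 2.
Taking the (3/5, 1/5, 1/5)-weighted average: (3/5)·(1/3) + (1/5)·(-3/2) + (1/5)·(2) = 3/10.

3/10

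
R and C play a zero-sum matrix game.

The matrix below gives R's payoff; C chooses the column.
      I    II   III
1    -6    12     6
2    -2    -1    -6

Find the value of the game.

Column II is strictly dominated by III for C (it gives R more in every row).
The remaining 2×2 game on (1, 2) × (I, III) has no saddle point. Let R play 1 with probability p; indifference gives −6p − 2(1−p) = 6p − 6(1−p), so p = 1/4.
Similarly C's optimal q on I is 3/4, and the value is -6·(3/4) + (6)·(1/4) = -3.

-3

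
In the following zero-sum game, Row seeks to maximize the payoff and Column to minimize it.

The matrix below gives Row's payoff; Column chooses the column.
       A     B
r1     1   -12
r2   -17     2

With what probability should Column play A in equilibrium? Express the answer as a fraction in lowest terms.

Row minima are -12 and -17, so Row's maximin is -12; column maxima are 1 and 2, so Column's minimax is 1. These differ, so the equilibrium is in mixed strategies.
Let Column play A with probability q. Row is indifferent when q − 12(1−q) = −17q + 2(1−q), giving q = 7/16.

7/16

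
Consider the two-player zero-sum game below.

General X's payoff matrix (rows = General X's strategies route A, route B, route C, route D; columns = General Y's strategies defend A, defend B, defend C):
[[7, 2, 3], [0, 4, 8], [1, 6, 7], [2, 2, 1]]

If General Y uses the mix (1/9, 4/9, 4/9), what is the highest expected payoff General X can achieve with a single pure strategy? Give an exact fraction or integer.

53/9

route A: (7)·(1/9) + (2)·(4/9) + (3)·(4/9) = 3.
route B: (0)·(1/9) + (4)·(4/9) + (8)·(4/9) = 16/3.
route C: (1)·(1/9) + (6)·(4/9) + (7)·(4/9) = 53/9.
route D: (2)·(1/9) + (2)·(4/9) + (1)·(4/9) = 14/9.
The best pure response is route C with expected payoff 53/9.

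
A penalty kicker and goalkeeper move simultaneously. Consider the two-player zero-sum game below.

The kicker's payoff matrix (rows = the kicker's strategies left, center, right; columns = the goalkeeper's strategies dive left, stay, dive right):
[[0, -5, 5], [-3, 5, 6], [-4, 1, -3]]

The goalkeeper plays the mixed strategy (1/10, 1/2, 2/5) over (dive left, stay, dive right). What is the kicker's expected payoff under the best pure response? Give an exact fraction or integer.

left: (0)·(1/10) + (-5)·(1/2) + (5)·(2/5) = -1/2.
center: (-3)·(1/10) + (5)·(1/2) + (6)·(2/5) = 23/5.
right: (-4)·(1/10) + (1)·(1/2) + (-3)·(2/5) = -11/10.
The best pure response is center with expected payoff 23/5.

23/5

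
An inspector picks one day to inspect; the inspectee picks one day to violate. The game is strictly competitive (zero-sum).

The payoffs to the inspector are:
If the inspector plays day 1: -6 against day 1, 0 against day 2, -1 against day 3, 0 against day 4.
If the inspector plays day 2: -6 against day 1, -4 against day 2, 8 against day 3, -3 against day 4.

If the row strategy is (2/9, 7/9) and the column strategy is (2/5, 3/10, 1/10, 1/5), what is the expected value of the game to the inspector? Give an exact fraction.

Against (2/5, 3/10, 1/10, 1/5), each row's expected payoff is day 1: -5/2; day 2: -17/5.
Taking the (2/9, 7/9)-weighted average: (2/9)·(-5/2) + (7/9)·(-17/5) = -16/5.

-16/5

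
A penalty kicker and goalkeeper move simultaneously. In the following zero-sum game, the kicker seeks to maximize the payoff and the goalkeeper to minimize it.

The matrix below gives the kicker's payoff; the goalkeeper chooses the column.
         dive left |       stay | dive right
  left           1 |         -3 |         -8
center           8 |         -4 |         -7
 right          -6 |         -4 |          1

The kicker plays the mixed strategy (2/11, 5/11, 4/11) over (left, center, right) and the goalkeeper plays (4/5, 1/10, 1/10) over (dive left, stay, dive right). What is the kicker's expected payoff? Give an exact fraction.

1/2

Against (4/5, 1/10, 1/10), each row's expected payoff is left: -3/10; center: 53/10; right: -51/10.
Taking the (2/11, 5/11, 4/11)-weighted average: (2/11)·(-3/10) + (5/11)·(53/10) + (4/11)·(-51/10) = 1/2.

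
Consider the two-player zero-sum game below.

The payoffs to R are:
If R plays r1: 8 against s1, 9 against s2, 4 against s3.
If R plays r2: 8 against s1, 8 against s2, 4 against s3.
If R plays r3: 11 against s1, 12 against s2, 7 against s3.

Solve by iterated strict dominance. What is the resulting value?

Column s1 is strictly dominated by s3 for C (4<8, 4<8, 7<11); eliminate s1.
Column s2 is strictly dominated by s3 for C (4<9, 4<8, 7<12); eliminate s2.
Row r2 is strictly dominated by row r3 (7>4); eliminate r2.
Row r1 is strictly dominated by row r3 (7>4); eliminate r1.
Only (r3, s3) remains, with payoff 7.

7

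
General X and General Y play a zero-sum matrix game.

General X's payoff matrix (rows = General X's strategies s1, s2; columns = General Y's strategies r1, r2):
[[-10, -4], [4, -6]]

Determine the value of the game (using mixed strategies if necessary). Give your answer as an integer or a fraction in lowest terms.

Row minima are -10 and -6, so General X's maximin is -6; column maxima are 4 and -4, so General Y's minimax is -4. These differ, so the equilibrium is in mixed strategies.
Let General X play s1 with probability p. General Y is indifferent when −10p + 4(1−p) = −4p − 6(1−p), giving p = 5/8.
Let General Y play r1 with probability q. General X is indifferent when −10q − 4(1−q) = 4q − 6(1−q), giving q = 1/8.
The value is -10·(1/8) + (-4)·(7/8) = -19/4.

-19/4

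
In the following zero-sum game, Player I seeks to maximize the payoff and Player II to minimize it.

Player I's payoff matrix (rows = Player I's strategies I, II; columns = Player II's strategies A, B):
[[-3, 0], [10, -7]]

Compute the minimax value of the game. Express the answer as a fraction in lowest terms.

-21/20

Row minima are -3 and -7, so Player I's maximin is -3; column maxima are 10 and 0, so Player II's minimax is 0. These differ, so the equilibrium is in mixed strategies.
Let Player I play I with probability p. Player II is indifferent when −3p + 10(1−p) = −7(1−p), giving p = 17/20.
Let Player II play A with probability q. Player I is indifferent when −3q = 10q − 7(1−q), giving q = 7/20.
The value is -3·(7/20) + (0)·(13/20) = -21/20.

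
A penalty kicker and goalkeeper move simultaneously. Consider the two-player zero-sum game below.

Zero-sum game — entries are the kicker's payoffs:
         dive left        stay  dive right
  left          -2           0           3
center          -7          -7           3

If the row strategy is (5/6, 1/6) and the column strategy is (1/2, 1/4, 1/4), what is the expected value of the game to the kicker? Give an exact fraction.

Against (1/2, 1/4, 1/4), each row's expected payoff is left: -1/4; center: -9/2.
Taking the (5/6, 1/6)-weighted average: (5/6)·(-1/4) + (1/6)·(-9/2) = -23/24.

-23/24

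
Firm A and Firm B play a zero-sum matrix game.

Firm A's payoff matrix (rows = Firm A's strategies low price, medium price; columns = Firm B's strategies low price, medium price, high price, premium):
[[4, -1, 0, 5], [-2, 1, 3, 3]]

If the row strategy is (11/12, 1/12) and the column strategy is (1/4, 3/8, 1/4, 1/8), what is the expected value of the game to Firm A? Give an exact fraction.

59/48

Against (1/4, 3/8, 1/4, 1/8), each row's expected payoff is low price: 5/4; medium price: 1.
Taking the (11/12, 1/12)-weighted average: (11/12)·(5/4) + (1/12)·(1) = 59/48.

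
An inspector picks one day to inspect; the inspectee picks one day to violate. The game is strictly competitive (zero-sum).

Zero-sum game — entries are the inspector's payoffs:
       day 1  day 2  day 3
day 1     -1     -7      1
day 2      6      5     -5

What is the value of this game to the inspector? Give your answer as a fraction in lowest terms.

Column day 1 is strictly dominated by day 2 for the inspectee (it gives the inspector more in every row).
The remaining 2×2 game on (day 1, day 2) × (day 2, day 3) has no saddle point. Let the inspector play day 1 with probability p; indifference gives −7p + 5(1−p) = p − 5(1−p), so p = 5/9.
Similarly the inspectee's optimal q on day 2 is 1/3, and the value is -7·(1/3) + (1)·(2/3) = -5/3.

-5/3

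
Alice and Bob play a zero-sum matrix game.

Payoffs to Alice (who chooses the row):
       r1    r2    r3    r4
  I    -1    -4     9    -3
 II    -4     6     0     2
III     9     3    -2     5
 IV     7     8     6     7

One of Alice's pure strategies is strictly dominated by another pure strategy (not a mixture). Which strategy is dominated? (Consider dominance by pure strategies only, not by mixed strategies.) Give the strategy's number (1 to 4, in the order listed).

Compare II with IV: 7 > -4, 8 > 6, 6 > 0, 7 > 2.
So IV strictly dominates II for Alice; II is strictly dominated.

2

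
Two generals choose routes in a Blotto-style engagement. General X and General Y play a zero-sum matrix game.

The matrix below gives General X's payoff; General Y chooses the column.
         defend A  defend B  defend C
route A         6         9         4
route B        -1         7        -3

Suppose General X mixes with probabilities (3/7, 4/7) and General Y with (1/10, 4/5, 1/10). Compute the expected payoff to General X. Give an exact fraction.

Against (1/10, 4/5, 1/10), each row's expected payoff is route A: 41/5; route B: 26/5.
Taking the (3/7, 4/7)-weighted average: (3/7)·(41/5) + (4/7)·(26/5) = 227/35.

227/35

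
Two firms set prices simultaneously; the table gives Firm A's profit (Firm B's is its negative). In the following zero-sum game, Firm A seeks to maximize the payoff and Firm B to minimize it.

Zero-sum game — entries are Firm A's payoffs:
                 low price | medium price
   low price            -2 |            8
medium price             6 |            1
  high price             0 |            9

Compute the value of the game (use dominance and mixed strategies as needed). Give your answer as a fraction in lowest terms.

Row low price is strictly dominated by row high price, so Firm A never plays it.
The remaining 2×2 game on (medium price, high price) × (low price, medium price) has no saddle point. Let Firm A play medium price with probability p; indifference gives 6p = p + 9(1−p), so p = 9/14.
Similarly Firm B's optimal q on low price is 4/7, and the value is 6·(4/7) + (1)·(3/7) = 27/7.

27/7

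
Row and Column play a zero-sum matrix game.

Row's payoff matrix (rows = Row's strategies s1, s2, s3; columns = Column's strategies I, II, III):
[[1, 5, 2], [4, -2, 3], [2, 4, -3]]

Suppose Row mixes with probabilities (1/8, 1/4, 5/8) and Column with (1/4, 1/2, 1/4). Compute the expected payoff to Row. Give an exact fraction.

27/16

Against (1/4, 1/2, 1/4), each row's expected payoff is s1: 13/4; s2: 3/4; s3: 7/4.
Taking the (1/8, 1/4, 5/8)-weighted average: (1/8)·(13/4) + (1/4)·(3/4) + (5/8)·(7/4) = 27/16.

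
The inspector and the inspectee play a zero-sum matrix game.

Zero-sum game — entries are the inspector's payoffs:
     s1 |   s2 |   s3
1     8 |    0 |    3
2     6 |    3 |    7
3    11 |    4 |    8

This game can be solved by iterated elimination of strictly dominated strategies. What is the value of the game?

Row 1 is strictly dominated by row 3 (11>8, 4>0, 8>3); eliminate 1.
Column s3 is strictly dominated by s2 for the inspectee (3<7, 4<8); eliminate s3.
Column s1 is strictly dominated by s2 for the inspectee (3<6, 4<11); eliminate s1.
Row 2 is strictly dominated by row 3 (4>3); eliminate 2.
Only (3, s2) remains, with payoff 4.

4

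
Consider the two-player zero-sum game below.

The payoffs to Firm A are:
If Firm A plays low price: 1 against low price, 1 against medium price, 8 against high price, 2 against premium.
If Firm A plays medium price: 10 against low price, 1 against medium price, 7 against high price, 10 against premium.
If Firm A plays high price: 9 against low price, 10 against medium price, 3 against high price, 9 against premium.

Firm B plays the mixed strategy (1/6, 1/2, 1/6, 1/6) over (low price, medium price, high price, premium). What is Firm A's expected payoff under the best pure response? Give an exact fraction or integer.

17/2

low price: (1)·(1/6) + (1)·(1/2) + (8)·(1/6) + (2)·(1/6) = 7/3.
medium price: (10)·(1/6) + (1)·(1/2) + (7)·(1/6) + (10)·(1/6) = 5.
high price: (9)·(1/6) + (10)·(1/2) + (3)·(1/6) + (9)·(1/6) = 17/2.
The best pure response is high price with expected payoff 17/2.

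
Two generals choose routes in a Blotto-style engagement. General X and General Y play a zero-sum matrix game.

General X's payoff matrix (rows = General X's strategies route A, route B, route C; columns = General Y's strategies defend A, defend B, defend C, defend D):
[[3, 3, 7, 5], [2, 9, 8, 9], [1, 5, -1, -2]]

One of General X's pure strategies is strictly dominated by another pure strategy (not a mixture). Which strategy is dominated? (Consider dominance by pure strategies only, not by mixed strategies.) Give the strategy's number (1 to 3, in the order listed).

Compare route C with route B: 2 > 1, 9 > 5, 8 > -1, 9 > -2.
So route B strictly dominates route C for General X; route C is strictly dominated.

3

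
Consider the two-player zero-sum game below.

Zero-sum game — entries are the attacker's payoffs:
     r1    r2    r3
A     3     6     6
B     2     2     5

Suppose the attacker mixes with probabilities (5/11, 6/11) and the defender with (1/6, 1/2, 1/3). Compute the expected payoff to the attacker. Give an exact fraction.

Against (1/6, 1/2, 1/3), each row's expected payoff is A: 11/2; B: 3.
Taking the (5/11, 6/11)-weighted average: (5/11)·(11/2) + (6/11)·(3) = 91/22.

91/22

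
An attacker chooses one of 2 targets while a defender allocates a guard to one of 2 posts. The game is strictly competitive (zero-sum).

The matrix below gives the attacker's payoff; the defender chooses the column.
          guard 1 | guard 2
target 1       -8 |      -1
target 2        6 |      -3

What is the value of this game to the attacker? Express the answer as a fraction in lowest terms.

Row minima are -8 and -3, so the attacker's maximin is -3; column maxima are 6 and -1, so the defender's minimax is -1. These differ, so the equilibrium is in mixed strategies.
Let the attacker play target 1 with probability p. The defender is indifferent when −8p + 6(1−p) = −p − 3(1−p), giving p = 9/16.
Let the defender play guard 1 with probability q. The attacker is indifferent when −8q − (1−q) = 6q − 3(1−q), giving q = 1/8.
The value is -8·(1/8) + (-1)·(7/8) = -15/8.

-15/8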